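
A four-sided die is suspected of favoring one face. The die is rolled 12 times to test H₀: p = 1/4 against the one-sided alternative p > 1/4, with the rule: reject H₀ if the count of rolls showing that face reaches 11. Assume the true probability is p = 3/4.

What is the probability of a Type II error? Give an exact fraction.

14120011/16777216

β = P(fail to reject H₀ | Ha true) = P(K ≤ 10 | p = 3/4), K ~ Binomial(12, 3/4).
Adding the binomial probabilities P(K=0)+…+P(K=10) at p = 3/4 gives 14120011/16777216.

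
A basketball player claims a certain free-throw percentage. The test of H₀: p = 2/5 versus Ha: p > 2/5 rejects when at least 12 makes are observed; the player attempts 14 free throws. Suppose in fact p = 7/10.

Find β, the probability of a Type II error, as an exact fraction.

41958212136219/50000000000000

β = P(fail to reject H₀ | Ha true) = P(Y ≤ 11 | p = 7/10), Y ~ Binomial(14, 7/10).
Summing C(14,j)·(7/10)^j·(3/10)^{14-j} for j = 0..11 gives 41958212136219/50000000000000.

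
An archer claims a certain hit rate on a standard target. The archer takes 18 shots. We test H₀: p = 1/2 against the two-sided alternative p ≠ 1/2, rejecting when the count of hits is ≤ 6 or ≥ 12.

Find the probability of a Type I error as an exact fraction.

Under H₀, X ~ Binomial(18, 1/2); α is the probability of landing in either tail, P(X ≤ 6) + P(X ≥ 12).
The two tails are symmetric, so α = 2·(1 + 18 + 153 + 816 + 3060 + 8568 + 18564)/2^18 = 62360/262144 = 7795/32768.

7795/32768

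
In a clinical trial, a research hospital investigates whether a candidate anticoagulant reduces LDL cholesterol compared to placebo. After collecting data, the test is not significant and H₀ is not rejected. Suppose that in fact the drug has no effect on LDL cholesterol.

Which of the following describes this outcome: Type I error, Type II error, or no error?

Neither — the decision is correct.

The conventional null hypothesis here is that the drug has no effect on LDL cholesterol.
The test retained a true H₀ — the decision matches the true state.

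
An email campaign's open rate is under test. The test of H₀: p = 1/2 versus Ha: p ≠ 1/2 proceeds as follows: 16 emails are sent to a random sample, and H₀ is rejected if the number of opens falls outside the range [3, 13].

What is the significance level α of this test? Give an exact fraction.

137/32768

Under H₀, K ~ Binomial(16, 1/2); α is the probability of landing in either tail, P(K ≤ 2) + P(K ≥ 14).
The two tails are symmetric, so α = 2·(1 + 16 + 120)/2^16 = 274/65536 = 137/32768.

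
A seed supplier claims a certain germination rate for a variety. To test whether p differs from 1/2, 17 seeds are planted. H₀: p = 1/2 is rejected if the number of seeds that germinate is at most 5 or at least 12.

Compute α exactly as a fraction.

Under H₀, K ~ Binomial(17, 1/2); α is the probability of landing in either tail, P(K ≤ 5) + P(K ≥ 12).
The two tails are symmetric, so α = 2·(1 + 17 + 136 + 680 + 2380 + 6188)/2^17 = 18804/131072 = 4701/32768.

4701/32768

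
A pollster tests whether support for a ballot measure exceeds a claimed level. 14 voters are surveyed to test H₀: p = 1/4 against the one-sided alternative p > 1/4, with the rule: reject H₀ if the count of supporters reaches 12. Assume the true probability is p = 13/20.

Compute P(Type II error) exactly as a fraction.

A Type II error is failing to reject when Ha holds: with p = 13/20, β = P(Y ≤ 11).
Summing C(14,j)·(13/20)^j·(7/20)^{14-j} for j = 0..11 gives 750447350803558569/819200000000000000.

750447350803558569/819200000000000000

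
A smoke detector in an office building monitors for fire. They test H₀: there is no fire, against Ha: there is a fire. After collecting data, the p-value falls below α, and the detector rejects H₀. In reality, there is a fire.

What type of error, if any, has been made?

Neither — the decision is correct.

The test rejected a false H₀ — the decision matches the true state.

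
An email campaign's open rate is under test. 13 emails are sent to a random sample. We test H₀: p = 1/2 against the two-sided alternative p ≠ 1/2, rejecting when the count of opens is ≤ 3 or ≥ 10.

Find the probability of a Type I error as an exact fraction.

189/2048

The significance level is the null-hypothesis probability of the rejection region {≤3} ∪ {≥10}.
Each tail has probability (1 + 13 + 78 + 286)/8192; doubling gives α = 756/8192 = 189/2048.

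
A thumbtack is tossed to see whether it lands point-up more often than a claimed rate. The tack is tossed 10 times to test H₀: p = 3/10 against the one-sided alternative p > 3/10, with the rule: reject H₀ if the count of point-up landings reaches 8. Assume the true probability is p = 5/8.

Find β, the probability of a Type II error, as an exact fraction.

β = P(fail to reject H₀ | Ha true) = P(K ≤ 7 | p = 5/8), K ~ Binomial(10, 5/8).
Adding the binomial probabilities P(K=0)+…+P(K=7) at p = 5/8 gives 211794831/268435456.

211794831/268435456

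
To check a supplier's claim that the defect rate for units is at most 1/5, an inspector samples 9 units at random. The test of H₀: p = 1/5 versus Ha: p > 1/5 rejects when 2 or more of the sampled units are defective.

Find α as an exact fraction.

1101157/1953125

Under H₀, S ~ Binomial(9, 1/5); the Type I error rate is P(S ≥ 2).
Via the complement, α = 1 − Σ_{j=0}^{1} C(9,j)(1/5)^j(4/5)^{9-j} = 1101157/1953125.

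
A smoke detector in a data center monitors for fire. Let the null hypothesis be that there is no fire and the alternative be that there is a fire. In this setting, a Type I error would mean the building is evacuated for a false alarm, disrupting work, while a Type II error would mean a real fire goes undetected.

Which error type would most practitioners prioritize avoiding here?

Type II error

The Type II consequence (a real fire goes undetected) is more severe than the Type I consequence (the building is evacuated for a false alarm, disrupting work).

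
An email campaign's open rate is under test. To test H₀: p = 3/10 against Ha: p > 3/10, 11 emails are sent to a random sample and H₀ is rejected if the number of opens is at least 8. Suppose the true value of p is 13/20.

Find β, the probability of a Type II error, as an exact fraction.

2941183244209/5120000000000

Under the alternative p = 13/20, K ~ Binomial(11, 13/20); β is the probability the test does not reject, P(K < 8).
Summing C(11,j)·(13/20)^j·(7/20)^{11-j} for j = 0..7 gives 2941183244209/5120000000000.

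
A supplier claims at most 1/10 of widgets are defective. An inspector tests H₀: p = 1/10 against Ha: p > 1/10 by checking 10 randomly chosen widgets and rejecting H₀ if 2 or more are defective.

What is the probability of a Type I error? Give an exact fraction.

2639010709/10000000000

α = P(reject H₀ | H₀ true) = P(S ≥ 2 | p = 1/10), S ~ Binomial(10, 1/10).
Via the complement, α = 1 − Σ_{j=0}^{1} C(10,j)(1/10)^j(9/10)^{10-j} = 2639010709/10000000000.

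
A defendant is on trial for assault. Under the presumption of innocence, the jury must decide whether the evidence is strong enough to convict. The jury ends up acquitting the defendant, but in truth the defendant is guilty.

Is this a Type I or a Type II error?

Type II error

The null hypothesis here is that the defendant is innocent.
'Acquitting the defendant' corresponds to failing to reject H₀.
H₀ was not rejected but H₀ is false — a Type II error (false negative).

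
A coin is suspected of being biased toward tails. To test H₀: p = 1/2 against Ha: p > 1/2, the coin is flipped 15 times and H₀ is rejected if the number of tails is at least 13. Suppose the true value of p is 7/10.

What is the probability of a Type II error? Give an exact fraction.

873172285377237/1000000000000000

Under the alternative p = 7/10, X ~ Binomial(15, 7/10); β is the probability the test does not reject, P(X < 13).
Adding the binomial probabilities P(X=0)+…+P(X=12) at p = 7/10 gives 873172285377237/1000000000000000.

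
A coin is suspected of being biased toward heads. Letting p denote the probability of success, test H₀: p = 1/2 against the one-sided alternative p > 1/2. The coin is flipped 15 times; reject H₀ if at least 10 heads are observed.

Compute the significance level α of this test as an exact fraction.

α = P(reject H₀ | H₀ true) = P(Y ≥ 10 | p = 1/2), with Y ~ Binomial(15, 1/2).
That's C(15,10) + C(15,11) + C(15,12) + C(15,13) + C(15,14) + C(15,15) over 2^15, i.e. (3003 + 1365 + 455 + 105 + 15 + 1)/32768 = 4944/32768 = 309/2048.

309/2048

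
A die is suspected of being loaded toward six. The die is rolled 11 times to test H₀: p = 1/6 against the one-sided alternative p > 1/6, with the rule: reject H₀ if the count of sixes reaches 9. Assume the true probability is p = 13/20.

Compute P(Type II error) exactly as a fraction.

32762721984671/40960000000000

β = P(fail to reject H₀ | Ha true) = P(S ≤ 8 | p = 13/20), S ~ Binomial(11, 13/20).
Equivalently, β = 1 − P(S ≥ 9) = 32762721984671/40960000000000.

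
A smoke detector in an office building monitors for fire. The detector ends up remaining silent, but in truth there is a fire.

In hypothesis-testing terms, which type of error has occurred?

The null hypothesis here is that there is no fire.
'Remaining silent' corresponds to failing to reject H₀.
H₀ was not rejected but H₀ is false — a Type II error (false negative).

Type II error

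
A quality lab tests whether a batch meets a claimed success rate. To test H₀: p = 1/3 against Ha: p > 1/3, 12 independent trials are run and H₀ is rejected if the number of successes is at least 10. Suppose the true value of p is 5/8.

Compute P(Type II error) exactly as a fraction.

60916742361/68719476736

β = P(fail to reject H₀ | Ha true) = P(S ≤ 9 | p = 5/8), S ~ Binomial(12, 5/8).
Equivalently, β = 1 − P(S ≥ 10) = 60916742361/68719476736.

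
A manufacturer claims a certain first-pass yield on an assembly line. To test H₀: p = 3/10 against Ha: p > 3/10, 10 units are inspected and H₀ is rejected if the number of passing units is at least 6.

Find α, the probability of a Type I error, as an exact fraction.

The Type I error probability is α = P(K ≥ 6) computed under H₀, where K ~ Binomial(10, 3/10).
Adding the binomial terms for j = 6 through 10 with p = 3/10 yields 236744937/5000000000.

236744937/5000000000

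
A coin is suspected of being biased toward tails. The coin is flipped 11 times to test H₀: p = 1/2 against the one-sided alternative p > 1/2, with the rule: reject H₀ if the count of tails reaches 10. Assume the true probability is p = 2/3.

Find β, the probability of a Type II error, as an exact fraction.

A Type II error is failing to reject when Ha holds: with p = 2/3, β = P(K ≤ 9).
Summing C(11,j)·(2/3)^j·(1/3)^{11-j} for j = 0..9 gives 163835/177147.

163835/177147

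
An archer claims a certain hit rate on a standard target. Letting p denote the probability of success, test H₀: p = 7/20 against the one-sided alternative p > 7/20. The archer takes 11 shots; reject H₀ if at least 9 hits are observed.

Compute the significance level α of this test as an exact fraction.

83491612883/40960000000000

α = P(reject H₀ | H₀ true) = P(X ≥ 9 | p = 7/20), with X ~ Binomial(11, 7/20).
P(X ≥ 9) = Σ_{j=9}^{11} C(11,j)·(7/20)^j·(13/20)^{11-j} = 83491612883/40960000000000.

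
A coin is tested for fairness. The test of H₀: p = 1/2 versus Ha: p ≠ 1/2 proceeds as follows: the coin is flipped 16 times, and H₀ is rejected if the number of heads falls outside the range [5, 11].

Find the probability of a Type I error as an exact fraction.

2517/32768

α = P(Y ≤ 4 or Y ≥ 12 | p = 1/2), Y ~ Binomial(16, 1/2).
Each tail has probability (1 + 16 + 120 + 560 + 1820)/65536; doubling gives α = 5034/65536 = 2517/32768.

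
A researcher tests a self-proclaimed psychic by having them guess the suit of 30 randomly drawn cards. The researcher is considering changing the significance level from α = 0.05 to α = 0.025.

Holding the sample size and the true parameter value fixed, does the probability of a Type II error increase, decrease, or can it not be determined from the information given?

Tightening α shrinks the rejection region. When Ha holds, fewer sample outcomes clear the stricter threshold, so more fall in the acceptance region.

It increases.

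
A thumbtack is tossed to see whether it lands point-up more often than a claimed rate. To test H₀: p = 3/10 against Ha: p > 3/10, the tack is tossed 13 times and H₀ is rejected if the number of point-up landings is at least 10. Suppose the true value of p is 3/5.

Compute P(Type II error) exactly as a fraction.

Under the alternative p = 3/5, S ~ Binomial(13, 3/5); β is the probability the test does not reject, P(S < 10).
Summing C(13,j)·(3/5)^j·(2/5)^{13-j} for j = 0..9 gives 202983472/244140625.

202983472/244140625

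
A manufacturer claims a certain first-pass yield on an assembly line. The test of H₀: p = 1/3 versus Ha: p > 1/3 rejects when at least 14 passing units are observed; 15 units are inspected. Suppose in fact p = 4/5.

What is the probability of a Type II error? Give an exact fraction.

25417304461/30517578125

β = P(fail to reject H₀ | Ha true) = P(X ≤ 13 | p = 4/5), X ~ Binomial(15, 4/5).
Summing C(15,j)·(4/5)^j·(1/5)^{15-j} for j = 0..13 gives 25417304461/30517578125.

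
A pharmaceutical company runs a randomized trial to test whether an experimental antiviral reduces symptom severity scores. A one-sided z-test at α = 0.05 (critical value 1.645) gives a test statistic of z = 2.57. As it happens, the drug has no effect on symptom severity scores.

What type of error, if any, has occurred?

Type I error

The conventional null hypothesis is that the drug has no effect on symptom severity scores.
Since z = 2.57 > z* = 1.645, H₀ is rejected.
H₀ is true (actually the drug has no effect on symptom severity scores).
Rejecting a true H₀ is a Type I error.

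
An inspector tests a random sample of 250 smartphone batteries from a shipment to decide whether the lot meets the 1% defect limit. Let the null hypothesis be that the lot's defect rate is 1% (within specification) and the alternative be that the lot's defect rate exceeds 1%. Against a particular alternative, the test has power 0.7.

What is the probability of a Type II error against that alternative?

Power = 1 − β, so β = 1 − 0.7 = 0.3.

0.3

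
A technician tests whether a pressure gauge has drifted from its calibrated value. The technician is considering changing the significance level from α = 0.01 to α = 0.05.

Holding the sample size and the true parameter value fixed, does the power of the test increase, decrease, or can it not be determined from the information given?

Relaxing α lowers the evidence threshold; under Ha, outcomes that previously fell short now trigger rejection.
Since power = 1 − β and β decreases, power increases.

It increases.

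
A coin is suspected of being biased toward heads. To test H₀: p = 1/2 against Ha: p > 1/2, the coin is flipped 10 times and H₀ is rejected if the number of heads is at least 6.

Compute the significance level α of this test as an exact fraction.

193/512

α = P(reject H₀ | H₀ true) = P(K ≥ 6 | p = 1/2), with K ~ Binomial(10, 1/2).
That's C(10,6) + C(10,7) + C(10,8) + C(10,9) + C(10,10) over 2^10, i.e. (210 + 120 + 45 + 10 + 1)/1024 = 386/1024 = 193/512.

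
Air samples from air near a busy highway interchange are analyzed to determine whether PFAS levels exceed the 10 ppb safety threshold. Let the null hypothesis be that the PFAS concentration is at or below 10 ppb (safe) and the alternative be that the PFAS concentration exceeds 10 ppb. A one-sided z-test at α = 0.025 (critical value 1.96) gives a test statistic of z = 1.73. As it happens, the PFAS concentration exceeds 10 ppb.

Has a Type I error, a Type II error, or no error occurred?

Type II error

Since z = 1.73 ≤ z* = 1.96, H₀ is not rejected.
H₀ is false (actually the PFAS concentration exceeds 10 ppb).
Failing to reject a false H₀ is a Type II error.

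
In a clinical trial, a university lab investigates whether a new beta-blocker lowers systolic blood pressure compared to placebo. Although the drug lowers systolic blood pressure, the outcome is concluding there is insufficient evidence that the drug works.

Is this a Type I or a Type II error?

The null hypothesis here is that the drug has no effect on systolic blood pressure.
'Concluding there is insufficient evidence that the drug works' corresponds to failing to reject H₀.
H₀ was not rejected but H₀ is false — a Type II error (false negative).

Type II error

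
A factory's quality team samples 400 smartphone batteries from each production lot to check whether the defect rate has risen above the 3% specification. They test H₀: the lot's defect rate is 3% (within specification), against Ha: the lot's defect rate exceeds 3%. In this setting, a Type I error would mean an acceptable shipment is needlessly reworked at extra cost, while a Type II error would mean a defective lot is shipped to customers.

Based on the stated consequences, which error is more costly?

The Type II consequence (a defective lot is shipped to customers) is more severe than the Type I consequence (an acceptable shipment is needlessly reworked at extra cost).

Type II error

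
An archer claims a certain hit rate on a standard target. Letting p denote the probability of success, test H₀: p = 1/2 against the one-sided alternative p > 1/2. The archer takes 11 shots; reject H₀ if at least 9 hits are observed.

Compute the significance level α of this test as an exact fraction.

α = P(reject H₀ | H₀ true) = P(Y ≥ 9 | p = 1/2), with Y ~ Binomial(11, 1/2).
Summing the upper tail: (55 + 11 + 1) / 2^11 = 67/2048.

67/2048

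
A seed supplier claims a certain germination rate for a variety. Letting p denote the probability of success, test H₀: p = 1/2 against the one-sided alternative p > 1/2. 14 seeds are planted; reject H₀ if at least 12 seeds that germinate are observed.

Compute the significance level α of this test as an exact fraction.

Under H₀, S ~ Binomial(14, 1/2), and α = P(S ≥ 12).
Summing the upper tail: (91 + 14 + 1) / 2^14 = 106/16384 = 53/8192.

53/8192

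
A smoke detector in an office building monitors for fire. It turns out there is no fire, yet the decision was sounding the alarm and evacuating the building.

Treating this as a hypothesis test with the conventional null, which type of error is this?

The null hypothesis here is that there is no fire.
'Sounding the alarm and evacuating the building' corresponds to rejecting H₀.
H₀ was rejected but H₀ is true — a Type I error (false positive).

Type I error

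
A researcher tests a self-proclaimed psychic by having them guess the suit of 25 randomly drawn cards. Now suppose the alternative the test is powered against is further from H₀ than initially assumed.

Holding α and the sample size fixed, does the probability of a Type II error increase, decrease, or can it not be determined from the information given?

It decreases.

A bigger departure from H₀ is easier for the test to detect, so it fails to reject less often.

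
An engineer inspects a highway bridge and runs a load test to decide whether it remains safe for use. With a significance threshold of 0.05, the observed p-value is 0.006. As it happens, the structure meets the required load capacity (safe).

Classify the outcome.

The conventional null hypothesis is that the structure meets the required load capacity (safe).
Since p = 0.006 < α = 0.05, H₀ is rejected.
H₀ is true (actually the structure meets the required load capacity (safe)).
Rejecting a true H₀ is a Type I error.

Type I error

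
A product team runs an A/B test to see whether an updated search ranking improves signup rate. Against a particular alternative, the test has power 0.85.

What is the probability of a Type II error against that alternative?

0.15

Power = 1 − β, so β = 1 − 0.85 = 0.15.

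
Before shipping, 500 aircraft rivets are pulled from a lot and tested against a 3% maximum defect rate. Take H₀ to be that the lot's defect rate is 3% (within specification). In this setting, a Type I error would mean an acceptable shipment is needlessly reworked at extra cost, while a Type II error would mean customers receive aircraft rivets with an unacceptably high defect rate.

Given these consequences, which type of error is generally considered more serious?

The Type II consequence (customers receive aircraft rivets with an unacceptably high defect rate) is more severe than the Type I consequence (an acceptable shipment is needlessly reworked at extra cost).

Type II error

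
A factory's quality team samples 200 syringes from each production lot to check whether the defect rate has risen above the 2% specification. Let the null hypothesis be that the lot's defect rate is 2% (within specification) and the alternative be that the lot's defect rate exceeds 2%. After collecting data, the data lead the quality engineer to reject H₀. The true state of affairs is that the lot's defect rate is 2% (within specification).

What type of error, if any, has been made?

Type I error

H₀ was rejected, but H₀ is actually true.
Rejecting a true null hypothesis is a Type I error (false positive).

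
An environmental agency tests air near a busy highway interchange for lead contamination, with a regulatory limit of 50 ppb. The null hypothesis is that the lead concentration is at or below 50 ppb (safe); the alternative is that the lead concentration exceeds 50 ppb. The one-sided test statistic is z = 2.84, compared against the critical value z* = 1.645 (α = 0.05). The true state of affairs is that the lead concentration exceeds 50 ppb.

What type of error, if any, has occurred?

Since z = 2.84 > z* = 1.645, H₀ is rejected.
H₀ is false (actually the lead concentration exceeds 50 ppb).
The decision matches the true state — no error.

Neither — the decision is correct.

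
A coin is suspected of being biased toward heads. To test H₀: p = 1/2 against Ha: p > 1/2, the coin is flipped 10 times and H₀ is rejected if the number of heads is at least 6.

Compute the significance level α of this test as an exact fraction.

The Type I error probability is α = P(Y ≥ 6) computed under H₀, where Y ~ Binomial(10, 1/2).
That's C(10,6) + C(10,7) + C(10,8) + C(10,9) + C(10,10) over 2^10, i.e. (210 + 120 + 45 + 10 + 1)/1024 = 386/1024 = 193/512.

193/512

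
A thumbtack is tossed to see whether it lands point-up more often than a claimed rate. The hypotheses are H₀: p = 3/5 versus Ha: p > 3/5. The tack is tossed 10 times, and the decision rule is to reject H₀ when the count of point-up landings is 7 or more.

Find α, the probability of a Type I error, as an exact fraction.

3733209/9765625

α = P(reject H₀ | H₀ true) = P(Y ≥ 7 | p = 3/5), with Y ~ Binomial(10, 3/5).
Summing C(10,j)(3/5)^j(2/5)^{10−j} for j = 7,…,10 gives 3733209/9765625.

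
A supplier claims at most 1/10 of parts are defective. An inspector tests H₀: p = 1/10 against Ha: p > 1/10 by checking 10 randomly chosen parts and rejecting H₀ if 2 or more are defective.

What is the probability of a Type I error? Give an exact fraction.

2639010709/10000000000

Under H₀, K ~ Binomial(10, 1/10); the Type I error rate is P(K ≥ 2).
Computing the lower-tail complement: 1 − 7360989291/10000000000 = 2639010709/10000000000.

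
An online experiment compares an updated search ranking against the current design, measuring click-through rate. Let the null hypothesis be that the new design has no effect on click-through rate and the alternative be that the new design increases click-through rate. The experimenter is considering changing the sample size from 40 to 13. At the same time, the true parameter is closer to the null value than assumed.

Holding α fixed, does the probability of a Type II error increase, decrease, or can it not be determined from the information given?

A smaller sample increases the standard error, so the sampling distributions under H₀ and Ha overlap more. When the true parameter is near the null value, the test has a harder time distinguishing Ha from H₀. Both changes push β in the same direction.

It increases.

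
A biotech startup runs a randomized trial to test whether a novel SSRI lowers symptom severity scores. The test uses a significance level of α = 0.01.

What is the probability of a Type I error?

The significance level α is, by definition, the probability of a Type I error — P(reject H₀ | H₀ true).

0.01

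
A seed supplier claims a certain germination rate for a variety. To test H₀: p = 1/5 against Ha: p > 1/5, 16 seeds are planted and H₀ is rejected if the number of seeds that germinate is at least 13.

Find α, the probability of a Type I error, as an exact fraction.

α = P(reject H₀ | H₀ true) = P(Y ≥ 13 | p = 1/5), with Y ~ Binomial(16, 1/5).
Adding the binomial terms for j = 13 through 16 with p = 1/5 yields 1513/6103515625.

1513/6103515625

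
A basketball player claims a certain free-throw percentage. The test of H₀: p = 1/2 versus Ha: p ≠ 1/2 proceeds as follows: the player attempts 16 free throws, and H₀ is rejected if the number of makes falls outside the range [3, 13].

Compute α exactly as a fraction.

Under H₀, S ~ Binomial(16, 1/2); α is the probability of landing in either tail, P(S ≤ 2) + P(S ≥ 14).
Each tail has probability (1 + 16 + 120)/65536; doubling gives α = 274/65536 = 137/32768.

137/32768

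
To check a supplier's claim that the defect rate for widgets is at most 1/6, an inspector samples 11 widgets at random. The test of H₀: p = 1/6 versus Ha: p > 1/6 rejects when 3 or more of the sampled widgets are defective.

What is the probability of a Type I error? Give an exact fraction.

3671303/13436928

Under H₀, K ~ Binomial(11, 1/6); the Type I error rate is P(K ≥ 3).
α = 1 − P(K ≤ 2) = 1 − 9765625/13436928 = 3671303/13436928.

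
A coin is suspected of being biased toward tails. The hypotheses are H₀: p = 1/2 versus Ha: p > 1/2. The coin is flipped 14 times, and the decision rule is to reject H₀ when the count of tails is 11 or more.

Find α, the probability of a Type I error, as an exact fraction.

235/8192

α = P(reject H₀ | H₀ true) = P(Y ≥ 11 | p = 1/2), with Y ~ Binomial(14, 1/2).
That's C(14,11) + C(14,12) + C(14,13) + C(14,14) over 2^14, i.e. (364 + 91 + 14 + 1)/16384 = 470/16384 = 235/8192.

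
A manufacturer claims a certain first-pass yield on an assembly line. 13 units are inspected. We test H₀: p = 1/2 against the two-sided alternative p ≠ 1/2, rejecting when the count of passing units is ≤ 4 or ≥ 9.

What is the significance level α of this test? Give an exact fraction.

1093/4096

The significance level is the null-hypothesis probability of the rejection region {≤4} ∪ {≥9}.
The two tails are symmetric, so α = 2·(1 + 13 + 78 + 286 + 715)/2^13 = 2186/8192 = 1093/4096.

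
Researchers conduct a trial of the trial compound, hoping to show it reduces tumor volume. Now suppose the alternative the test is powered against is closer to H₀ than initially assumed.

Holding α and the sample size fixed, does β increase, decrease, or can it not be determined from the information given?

When the true parameter is near the null value, the test has a harder time distinguishing Ha from H₀.

It increases.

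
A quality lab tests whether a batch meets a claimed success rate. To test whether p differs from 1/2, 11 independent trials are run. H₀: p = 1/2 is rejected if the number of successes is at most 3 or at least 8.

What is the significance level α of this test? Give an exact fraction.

29/128

Under H₀, S ~ Binomial(11, 1/2); α is the probability of landing in either tail, P(S ≤ 3) + P(S ≥ 8).
The two tails are symmetric, so α = 2·(1 + 11 + 55 + 165)/2^11 = 464/2048 = 29/128.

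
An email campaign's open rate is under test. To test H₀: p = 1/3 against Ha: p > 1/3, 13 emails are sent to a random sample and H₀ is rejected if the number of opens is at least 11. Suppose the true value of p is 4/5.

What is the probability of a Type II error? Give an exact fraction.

Under the alternative p = 4/5, S ~ Binomial(13, 4/5); β is the probability the test does not reject, P(S < 11).
Equivalently, β = 1 − P(S ≥ 11) = 608334741/1220703125.

608334741/1220703125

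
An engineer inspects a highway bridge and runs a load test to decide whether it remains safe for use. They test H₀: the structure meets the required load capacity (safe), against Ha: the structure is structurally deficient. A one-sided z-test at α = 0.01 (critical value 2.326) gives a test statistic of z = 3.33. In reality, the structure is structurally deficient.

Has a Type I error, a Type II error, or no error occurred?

Neither — the decision is correct.

Since z = 3.33 > z* = 2.326, H₀ is rejected.
H₀ is false (actually the structure is structurally deficient).
The decision matches the true state — no error.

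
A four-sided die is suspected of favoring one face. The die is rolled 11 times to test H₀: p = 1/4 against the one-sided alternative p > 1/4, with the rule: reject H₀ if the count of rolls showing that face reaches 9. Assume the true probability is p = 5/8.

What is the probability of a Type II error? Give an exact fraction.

β = P(fail to reject H₀ | Ha true) = P(K ≤ 8 | p = 5/8), K ~ Binomial(11, 5/8).
Summing C(11,j)·(5/8)^j·(3/8)^{11-j} for j = 0..8 gives 7252043967/8589934592.

7252043967/8589934592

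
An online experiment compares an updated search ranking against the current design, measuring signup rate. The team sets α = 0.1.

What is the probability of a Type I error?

The significance level α is, by definition, the probability of a Type I error — P(reject H₀ | H₀ true).

0.1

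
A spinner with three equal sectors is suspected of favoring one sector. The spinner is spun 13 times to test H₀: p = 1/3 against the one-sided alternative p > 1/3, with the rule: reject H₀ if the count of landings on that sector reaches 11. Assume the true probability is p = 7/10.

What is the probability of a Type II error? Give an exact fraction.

A Type II error is failing to reject when Ha holds: with p = 7/10, β = P(Y ≤ 10).
Adding the binomial probabilities P(Y=0)+…+P(Y=10) at p = 7/10 gives 7788298257/9765625000.

7788298257/9765625000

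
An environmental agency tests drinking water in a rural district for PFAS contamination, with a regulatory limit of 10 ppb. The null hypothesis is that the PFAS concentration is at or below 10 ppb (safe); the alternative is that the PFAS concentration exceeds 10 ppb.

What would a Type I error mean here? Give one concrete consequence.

A Type I error is rejecting H₀ when H₀ is true.
Here that means declaring the site contaminated and ordering remediation when actually the PFAS concentration is at or below 10 ppb (safe).

A Type I error would mean concluding that the PFAS concentration exceeds 10 ppb when in fact the PFAS concentration is at or below 10 ppb (safe). Consequence: a clean site is subjected to costly and unnecessary remediation.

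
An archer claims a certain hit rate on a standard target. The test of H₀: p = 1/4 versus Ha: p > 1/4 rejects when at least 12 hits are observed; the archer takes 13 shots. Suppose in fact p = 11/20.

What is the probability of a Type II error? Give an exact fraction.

β = P(fail to reject H₀ | Ha true) = P(S ≤ 11 | p = 11/20), S ~ Binomial(13, 11/20).
Adding the binomial probabilities P(S=0)+…+P(S=11) at p = 11/20 gives 636861571623279/640000000000000.

636861571623279/640000000000000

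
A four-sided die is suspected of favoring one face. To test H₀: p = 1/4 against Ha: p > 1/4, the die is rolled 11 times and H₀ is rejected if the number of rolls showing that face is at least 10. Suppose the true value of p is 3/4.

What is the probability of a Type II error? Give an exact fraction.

A Type II error is failing to reject when Ha holds: with p = 3/4, β = P(K ≤ 9).
Equivalently, β = 1 − P(K ≥ 10) = 1683809/2097152.

1683809/2097152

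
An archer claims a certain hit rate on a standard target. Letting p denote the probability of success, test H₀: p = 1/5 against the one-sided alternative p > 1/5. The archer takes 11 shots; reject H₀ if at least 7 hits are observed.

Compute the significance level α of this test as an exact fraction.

Under H₀, Y ~ Binomial(11, 1/5), and α = P(Y ≥ 7).
P(Y ≥ 7) = Σ_{j=7}^{11} C(11,j)·(1/5)^j·(4/5)^{11-j} = 19193/9765625.

19193/9765625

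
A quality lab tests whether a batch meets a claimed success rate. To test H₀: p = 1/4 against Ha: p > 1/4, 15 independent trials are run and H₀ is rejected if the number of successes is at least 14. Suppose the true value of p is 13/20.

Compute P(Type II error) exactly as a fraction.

16151694793243741949/16384000000000000000

A Type II error is failing to reject when Ha holds: with p = 13/20, β = P(X ≤ 13).
Summing C(15,j)·(13/20)^j·(7/20)^{15-j} for j = 0..13 gives 16151694793243741949/16384000000000000000.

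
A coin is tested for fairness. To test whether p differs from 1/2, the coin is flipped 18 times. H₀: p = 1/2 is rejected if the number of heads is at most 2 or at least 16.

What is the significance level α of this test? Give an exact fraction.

The significance level is the null-hypothesis probability of the rejection region {≤2} ∪ {≥16}.
The two tails are symmetric, so α = 2·(1 + 18 + 153)/2^18 = 344/262144 = 43/32768.

43/32768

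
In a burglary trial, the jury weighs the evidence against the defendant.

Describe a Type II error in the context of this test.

With the conventional null hypothesis that the defendant is innocent:
A Type II error is failing to reject H₀ when H₀ is false.
Here that means acquitting the defendant when actually the defendant is guilty.

A Type II error would mean concluding that the defendant is innocent (or at least failing to establish that the defendant is guilty) when in fact the defendant is guilty.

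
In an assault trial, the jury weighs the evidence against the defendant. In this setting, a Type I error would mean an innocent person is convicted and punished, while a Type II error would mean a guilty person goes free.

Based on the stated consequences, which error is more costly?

Type I error

The Type I consequence (an innocent person is convicted and punished) is more severe than the Type II consequence (a guilty person goes free).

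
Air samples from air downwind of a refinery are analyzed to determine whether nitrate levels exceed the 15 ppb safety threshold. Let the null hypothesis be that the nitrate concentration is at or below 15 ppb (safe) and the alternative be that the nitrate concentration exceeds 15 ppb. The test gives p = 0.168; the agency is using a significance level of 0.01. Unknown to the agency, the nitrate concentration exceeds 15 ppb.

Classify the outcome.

Since p = 0.168 ≥ α = 0.01, H₀ is not rejected.
H₀ is false (actually the nitrate concentration exceeds 15 ppb).
Failing to reject a false H₀ is a Type II error.

Type II error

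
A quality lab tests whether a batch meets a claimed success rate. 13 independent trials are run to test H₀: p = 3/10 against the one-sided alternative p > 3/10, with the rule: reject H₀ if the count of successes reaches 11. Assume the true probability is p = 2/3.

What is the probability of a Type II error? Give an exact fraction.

Under the alternative p = 2/3, Y ~ Binomial(13, 2/3); β is the probability the test does not reject, P(Y < 11).
Equivalently, β = 1 − P(Y ≥ 11) = 50857/59049.

50857/59049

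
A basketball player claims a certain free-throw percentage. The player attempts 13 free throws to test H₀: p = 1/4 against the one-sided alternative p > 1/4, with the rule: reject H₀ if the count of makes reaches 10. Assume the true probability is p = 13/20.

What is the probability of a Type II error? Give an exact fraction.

739046497348117/1024000000000000

β = P(fail to reject H₀ | Ha true) = P(K ≤ 9 | p = 13/20), K ~ Binomial(13, 13/20).
Adding the binomial probabilities P(K=0)+…+P(K=9) at p = 13/20 gives 739046497348117/1024000000000000.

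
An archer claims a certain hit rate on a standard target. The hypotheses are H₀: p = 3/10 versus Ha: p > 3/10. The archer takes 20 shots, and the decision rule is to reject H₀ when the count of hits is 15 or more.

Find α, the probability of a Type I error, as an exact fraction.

The Type I error probability is α = P(Y ≥ 15) computed under H₀, where Y ~ Binomial(20, 3/10).
Adding the binomial terms for j = 15 through 20 with p = 3/10 yields 1073500548839793/25000000000000000000.

1073500548839793/25000000000000000000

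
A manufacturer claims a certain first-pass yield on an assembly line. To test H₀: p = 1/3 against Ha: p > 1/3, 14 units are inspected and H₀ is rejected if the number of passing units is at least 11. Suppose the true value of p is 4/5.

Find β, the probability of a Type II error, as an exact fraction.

1842102761/6103515625

Under the alternative p = 4/5, K ~ Binomial(14, 4/5); β is the probability the test does not reject, P(K < 11).
Equivalently, β = 1 − P(K ≥ 11) = 1842102761/6103515625.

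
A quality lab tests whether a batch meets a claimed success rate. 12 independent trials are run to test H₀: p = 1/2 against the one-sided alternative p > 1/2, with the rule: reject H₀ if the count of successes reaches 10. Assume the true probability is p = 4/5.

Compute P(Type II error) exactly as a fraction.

Under the alternative p = 4/5, K ~ Binomial(12, 4/5); β is the probability the test does not reject, P(K < 10).
Equivalently, β = 1 − P(K ≥ 10) = 21565149/48828125.

21565149/48828125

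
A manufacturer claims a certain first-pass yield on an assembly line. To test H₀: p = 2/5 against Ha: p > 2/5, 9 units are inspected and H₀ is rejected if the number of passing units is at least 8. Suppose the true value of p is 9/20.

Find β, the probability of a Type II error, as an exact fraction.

126837738533/128000000000

β = P(fail to reject H₀ | Ha true) = P(K ≤ 7 | p = 9/20), K ~ Binomial(9, 9/20).
Adding the binomial probabilities P(K=0)+…+P(K=7) at p = 9/20 gives 126837738533/128000000000.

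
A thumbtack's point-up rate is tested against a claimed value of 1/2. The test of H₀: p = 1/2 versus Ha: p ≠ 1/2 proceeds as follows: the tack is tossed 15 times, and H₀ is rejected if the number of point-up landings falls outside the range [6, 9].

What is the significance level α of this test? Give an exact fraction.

Under H₀, K ~ Binomial(15, 1/2); α is the probability of landing in either tail, P(K ≤ 5) + P(K ≥ 10).
The two tails are symmetric, so α = 2·(1 + 15 + 105 + 455 + 1365 + 3003)/2^15 = 9888/32768 = 309/1024.

309/1024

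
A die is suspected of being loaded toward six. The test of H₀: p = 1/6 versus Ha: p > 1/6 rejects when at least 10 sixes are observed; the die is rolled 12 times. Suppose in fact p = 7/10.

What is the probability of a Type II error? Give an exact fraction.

Under the alternative p = 7/10, X ~ Binomial(12, 7/10); β is the probability the test does not reject, P(X < 10).
Summing C(12,j)·(7/10)^j·(3/10)^{12-j} for j = 0..9 gives 149436930429/200000000000.

149436930429/200000000000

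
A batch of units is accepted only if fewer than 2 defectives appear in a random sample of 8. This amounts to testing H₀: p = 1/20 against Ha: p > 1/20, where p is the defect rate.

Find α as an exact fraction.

1465463047/25600000000

The significance level is the probability, assuming p = 1/20, of seeing 2 or more defectives in 8 draws.
Computing the lower-tail complement: 1 − 24134536953/25600000000 = 1465463047/25600000000.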